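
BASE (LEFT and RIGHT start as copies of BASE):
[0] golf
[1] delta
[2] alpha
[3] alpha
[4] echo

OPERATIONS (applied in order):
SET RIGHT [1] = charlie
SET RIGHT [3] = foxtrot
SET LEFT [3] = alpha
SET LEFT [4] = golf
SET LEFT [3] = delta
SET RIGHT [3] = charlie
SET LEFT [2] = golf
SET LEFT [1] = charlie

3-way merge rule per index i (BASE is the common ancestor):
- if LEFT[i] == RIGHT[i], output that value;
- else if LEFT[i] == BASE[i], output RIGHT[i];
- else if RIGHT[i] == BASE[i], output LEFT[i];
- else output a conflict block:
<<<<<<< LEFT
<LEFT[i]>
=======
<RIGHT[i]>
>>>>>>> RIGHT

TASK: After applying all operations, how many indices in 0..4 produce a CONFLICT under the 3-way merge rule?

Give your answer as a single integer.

Final LEFT:  [golf, charlie, golf, delta, golf]
Final RIGHT: [golf, charlie, alpha, charlie, echo]
i=0: L=golf R=golf -> agree -> golf
i=1: L=charlie R=charlie -> agree -> charlie
i=2: L=golf, R=alpha=BASE -> take LEFT -> golf
i=3: BASE=alpha L=delta R=charlie all differ -> CONFLICT
i=4: L=golf, R=echo=BASE -> take LEFT -> golf
Conflict count: 1

Answer: 1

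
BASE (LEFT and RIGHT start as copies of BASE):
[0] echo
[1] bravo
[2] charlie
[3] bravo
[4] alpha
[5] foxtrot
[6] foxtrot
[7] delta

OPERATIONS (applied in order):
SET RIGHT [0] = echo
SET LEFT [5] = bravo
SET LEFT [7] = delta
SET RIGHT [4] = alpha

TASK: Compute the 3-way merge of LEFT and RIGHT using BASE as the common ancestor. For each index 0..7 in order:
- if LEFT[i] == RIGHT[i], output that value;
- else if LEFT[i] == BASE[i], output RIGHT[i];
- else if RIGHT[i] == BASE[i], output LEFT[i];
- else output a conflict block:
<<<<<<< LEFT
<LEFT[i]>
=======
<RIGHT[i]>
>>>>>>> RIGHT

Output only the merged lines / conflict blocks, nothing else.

Answer: echo
bravo
charlie
bravo
alpha
bravo
foxtrot
delta

Derivation:
Final LEFT:  [echo, bravo, charlie, bravo, alpha, bravo, foxtrot, delta]
Final RIGHT: [echo, bravo, charlie, bravo, alpha, foxtrot, foxtrot, delta]
i=0: L=echo R=echo -> agree -> echo
i=1: L=bravo R=bravo -> agree -> bravo
i=2: L=charlie R=charlie -> agree -> charlie
i=3: L=bravo R=bravo -> agree -> bravo
i=4: L=alpha R=alpha -> agree -> alpha
i=5: L=bravo, R=foxtrot=BASE -> take LEFT -> bravo
i=6: L=foxtrot R=foxtrot -> agree -> foxtrot
i=7: L=delta R=delta -> agree -> delta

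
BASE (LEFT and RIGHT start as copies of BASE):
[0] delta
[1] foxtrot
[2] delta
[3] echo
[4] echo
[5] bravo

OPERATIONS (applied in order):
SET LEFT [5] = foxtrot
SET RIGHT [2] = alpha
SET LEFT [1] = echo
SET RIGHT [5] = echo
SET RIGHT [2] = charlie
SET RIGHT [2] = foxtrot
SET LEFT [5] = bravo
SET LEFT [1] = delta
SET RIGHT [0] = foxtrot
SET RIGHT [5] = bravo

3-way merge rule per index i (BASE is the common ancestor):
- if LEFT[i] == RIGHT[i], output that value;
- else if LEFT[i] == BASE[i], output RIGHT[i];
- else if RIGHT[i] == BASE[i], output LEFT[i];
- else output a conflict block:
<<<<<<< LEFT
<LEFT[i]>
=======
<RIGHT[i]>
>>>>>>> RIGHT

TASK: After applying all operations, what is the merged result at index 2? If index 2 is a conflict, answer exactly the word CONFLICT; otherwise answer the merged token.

Answer: foxtrot

Derivation:
Final LEFT:  [delta, delta, delta, echo, echo, bravo]
Final RIGHT: [foxtrot, foxtrot, foxtrot, echo, echo, bravo]
i=0: L=delta=BASE, R=foxtrot -> take RIGHT -> foxtrot
i=1: L=delta, R=foxtrot=BASE -> take LEFT -> delta
i=2: L=delta=BASE, R=foxtrot -> take RIGHT -> foxtrot
i=3: L=echo R=echo -> agree -> echo
i=4: L=echo R=echo -> agree -> echo
i=5: L=bravo R=bravo -> agree -> bravo
Index 2 -> foxtrot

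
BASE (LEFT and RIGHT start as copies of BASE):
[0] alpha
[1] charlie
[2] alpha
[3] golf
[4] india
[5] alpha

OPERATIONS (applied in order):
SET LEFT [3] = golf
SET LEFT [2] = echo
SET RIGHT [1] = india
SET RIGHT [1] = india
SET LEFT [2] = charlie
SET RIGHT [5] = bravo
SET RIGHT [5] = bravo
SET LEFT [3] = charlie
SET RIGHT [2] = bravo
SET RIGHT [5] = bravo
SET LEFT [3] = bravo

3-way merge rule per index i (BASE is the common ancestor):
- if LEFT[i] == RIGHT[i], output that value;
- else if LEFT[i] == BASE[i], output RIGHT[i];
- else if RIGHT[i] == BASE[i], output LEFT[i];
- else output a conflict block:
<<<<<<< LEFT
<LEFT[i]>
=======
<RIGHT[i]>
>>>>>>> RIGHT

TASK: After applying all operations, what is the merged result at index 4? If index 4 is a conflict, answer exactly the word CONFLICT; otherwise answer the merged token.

Final LEFT:  [alpha, charlie, charlie, bravo, india, alpha]
Final RIGHT: [alpha, india, bravo, golf, india, bravo]
i=0: L=alpha R=alpha -> agree -> alpha
i=1: L=charlie=BASE, R=india -> take RIGHT -> india
i=2: BASE=alpha L=charlie R=bravo all differ -> CONFLICT
i=3: L=bravo, R=golf=BASE -> take LEFT -> bravo
i=4: L=india R=india -> agree -> india
i=5: L=alpha=BASE, R=bravo -> take RIGHT -> bravo
Index 4 -> india

Answer: india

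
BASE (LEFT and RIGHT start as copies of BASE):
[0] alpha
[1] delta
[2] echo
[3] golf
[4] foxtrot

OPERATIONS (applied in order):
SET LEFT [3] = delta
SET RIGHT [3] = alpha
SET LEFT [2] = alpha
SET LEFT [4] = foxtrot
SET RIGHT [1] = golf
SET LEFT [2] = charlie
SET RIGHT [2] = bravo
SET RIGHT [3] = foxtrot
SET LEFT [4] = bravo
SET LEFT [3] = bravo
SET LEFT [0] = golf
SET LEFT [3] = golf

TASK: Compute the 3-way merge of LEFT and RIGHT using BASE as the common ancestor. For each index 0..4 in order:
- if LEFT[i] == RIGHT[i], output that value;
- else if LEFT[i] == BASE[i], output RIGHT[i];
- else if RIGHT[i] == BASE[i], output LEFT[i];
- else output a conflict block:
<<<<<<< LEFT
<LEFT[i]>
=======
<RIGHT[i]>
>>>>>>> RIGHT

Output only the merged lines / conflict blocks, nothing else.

Final LEFT:  [golf, delta, charlie, golf, bravo]
Final RIGHT: [alpha, golf, bravo, foxtrot, foxtrot]
i=0: L=golf, R=alpha=BASE -> take LEFT -> golf
i=1: L=delta=BASE, R=golf -> take RIGHT -> golf
i=2: BASE=echo L=charlie R=bravo all differ -> CONFLICT
i=3: L=golf=BASE, R=foxtrot -> take RIGHT -> foxtrot
i=4: L=bravo, R=foxtrot=BASE -> take LEFT -> bravo

Answer: golf
golf
<<<<<<< LEFT
charlie
=======
bravo
>>>>>>> RIGHT
foxtrot
bravo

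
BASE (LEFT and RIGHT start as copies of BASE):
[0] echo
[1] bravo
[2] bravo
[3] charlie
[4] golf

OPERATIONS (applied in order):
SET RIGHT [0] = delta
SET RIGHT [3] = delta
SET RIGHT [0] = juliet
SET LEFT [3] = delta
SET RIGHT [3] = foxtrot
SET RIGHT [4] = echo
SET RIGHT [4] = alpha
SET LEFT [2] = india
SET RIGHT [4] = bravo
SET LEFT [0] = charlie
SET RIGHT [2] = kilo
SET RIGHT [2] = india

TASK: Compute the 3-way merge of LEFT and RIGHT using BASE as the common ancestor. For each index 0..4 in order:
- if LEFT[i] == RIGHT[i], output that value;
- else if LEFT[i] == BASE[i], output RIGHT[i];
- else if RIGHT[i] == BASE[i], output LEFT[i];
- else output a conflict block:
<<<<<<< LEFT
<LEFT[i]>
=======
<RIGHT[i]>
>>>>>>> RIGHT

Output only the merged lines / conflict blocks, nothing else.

Final LEFT:  [charlie, bravo, india, delta, golf]
Final RIGHT: [juliet, bravo, india, foxtrot, bravo]
i=0: BASE=echo L=charlie R=juliet all differ -> CONFLICT
i=1: L=bravo R=bravo -> agree -> bravo
i=2: L=india R=india -> agree -> india
i=3: BASE=charlie L=delta R=foxtrot all differ -> CONFLICT
i=4: L=golf=BASE, R=bravo -> take RIGHT -> bravo

Answer: <<<<<<< LEFT
charlie
=======
juliet
>>>>>>> RIGHT
bravo
india
<<<<<<< LEFT
delta
=======
foxtrot
>>>>>>> RIGHT
bravo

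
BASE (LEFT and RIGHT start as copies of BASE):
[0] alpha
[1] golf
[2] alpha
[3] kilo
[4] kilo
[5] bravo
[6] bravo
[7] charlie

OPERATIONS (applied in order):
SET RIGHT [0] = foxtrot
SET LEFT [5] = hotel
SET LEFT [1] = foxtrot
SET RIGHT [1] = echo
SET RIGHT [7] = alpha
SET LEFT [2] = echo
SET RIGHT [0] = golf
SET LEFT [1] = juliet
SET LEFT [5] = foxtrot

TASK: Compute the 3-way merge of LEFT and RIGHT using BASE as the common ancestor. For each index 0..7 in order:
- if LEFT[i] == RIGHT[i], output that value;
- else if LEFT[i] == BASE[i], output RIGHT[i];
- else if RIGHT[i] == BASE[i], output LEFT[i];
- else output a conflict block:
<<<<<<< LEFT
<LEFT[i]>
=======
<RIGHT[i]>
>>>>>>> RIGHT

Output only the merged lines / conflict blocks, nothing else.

Answer: golf
<<<<<<< LEFT
juliet
=======
echo
>>>>>>> RIGHT
echo
kilo
kilo
foxtrot
bravo
alpha

Derivation:
Final LEFT:  [alpha, juliet, echo, kilo, kilo, foxtrot, bravo, charlie]
Final RIGHT: [golf, echo, alpha, kilo, kilo, bravo, bravo, alpha]
i=0: L=alpha=BASE, R=golf -> take RIGHT -> golf
i=1: BASE=golf L=juliet R=echo all differ -> CONFLICT
i=2: L=echo, R=alpha=BASE -> take LEFT -> echo
i=3: L=kilo R=kilo -> agree -> kilo
i=4: L=kilo R=kilo -> agree -> kilo
i=5: L=foxtrot, R=bravo=BASE -> take LEFT -> foxtrot
i=6: L=bravo R=bravo -> agree -> bravo
i=7: L=charlie=BASE, R=alpha -> take RIGHT -> alpha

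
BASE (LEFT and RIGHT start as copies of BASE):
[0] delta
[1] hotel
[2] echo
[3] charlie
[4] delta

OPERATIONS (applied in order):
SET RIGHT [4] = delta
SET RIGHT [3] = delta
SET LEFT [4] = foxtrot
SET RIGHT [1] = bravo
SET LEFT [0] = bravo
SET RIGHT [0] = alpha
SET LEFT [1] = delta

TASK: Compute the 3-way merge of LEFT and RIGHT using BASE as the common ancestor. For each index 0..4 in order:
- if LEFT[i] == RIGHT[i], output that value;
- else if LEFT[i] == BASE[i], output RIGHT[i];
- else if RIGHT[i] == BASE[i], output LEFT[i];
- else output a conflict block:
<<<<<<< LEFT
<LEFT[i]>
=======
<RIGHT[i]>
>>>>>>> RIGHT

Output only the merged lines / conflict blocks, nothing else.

Final LEFT:  [bravo, delta, echo, charlie, foxtrot]
Final RIGHT: [alpha, bravo, echo, delta, delta]
i=0: BASE=delta L=bravo R=alpha all differ -> CONFLICT
i=1: BASE=hotel L=delta R=bravo all differ -> CONFLICT
i=2: L=echo R=echo -> agree -> echo
i=3: L=charlie=BASE, R=delta -> take RIGHT -> delta
i=4: L=foxtrot, R=delta=BASE -> take LEFT -> foxtrot

Answer: <<<<<<< LEFT
bravo
=======
alpha
>>>>>>> RIGHT
<<<<<<< LEFT
delta
=======
bravo
>>>>>>> RIGHT
echo
delta
foxtrot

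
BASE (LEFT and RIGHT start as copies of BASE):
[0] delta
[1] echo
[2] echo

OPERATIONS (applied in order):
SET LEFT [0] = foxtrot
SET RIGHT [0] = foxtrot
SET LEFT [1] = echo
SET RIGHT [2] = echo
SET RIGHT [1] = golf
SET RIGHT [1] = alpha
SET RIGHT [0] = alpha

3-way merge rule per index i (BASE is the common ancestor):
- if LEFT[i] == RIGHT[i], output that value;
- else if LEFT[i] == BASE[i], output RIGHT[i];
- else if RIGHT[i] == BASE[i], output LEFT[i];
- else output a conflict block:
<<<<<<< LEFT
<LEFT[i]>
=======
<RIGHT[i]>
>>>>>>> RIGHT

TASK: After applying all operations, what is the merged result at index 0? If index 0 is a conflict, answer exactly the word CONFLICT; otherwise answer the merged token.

Final LEFT:  [foxtrot, echo, echo]
Final RIGHT: [alpha, alpha, echo]
i=0: BASE=delta L=foxtrot R=alpha all differ -> CONFLICT
i=1: L=echo=BASE, R=alpha -> take RIGHT -> alpha
i=2: L=echo R=echo -> agree -> echo
Index 0 -> CONFLICT

Answer: CONFLICT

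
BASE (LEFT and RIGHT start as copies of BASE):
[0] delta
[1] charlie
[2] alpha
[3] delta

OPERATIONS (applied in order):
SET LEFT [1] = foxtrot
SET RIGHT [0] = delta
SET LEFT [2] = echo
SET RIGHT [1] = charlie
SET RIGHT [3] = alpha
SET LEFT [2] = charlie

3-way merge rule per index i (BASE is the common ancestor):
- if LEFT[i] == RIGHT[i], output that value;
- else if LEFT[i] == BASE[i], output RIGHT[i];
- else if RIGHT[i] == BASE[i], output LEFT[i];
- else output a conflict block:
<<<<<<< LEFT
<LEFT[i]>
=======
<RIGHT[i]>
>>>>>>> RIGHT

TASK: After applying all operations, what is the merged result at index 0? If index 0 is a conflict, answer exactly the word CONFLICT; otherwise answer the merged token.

Final LEFT:  [delta, foxtrot, charlie, delta]
Final RIGHT: [delta, charlie, alpha, alpha]
i=0: L=delta R=delta -> agree -> delta
i=1: L=foxtrot, R=charlie=BASE -> take LEFT -> foxtrot
i=2: L=charlie, R=alpha=BASE -> take LEFT -> charlie
i=3: L=delta=BASE, R=alpha -> take RIGHT -> alpha
Index 0 -> delta

Answer: delta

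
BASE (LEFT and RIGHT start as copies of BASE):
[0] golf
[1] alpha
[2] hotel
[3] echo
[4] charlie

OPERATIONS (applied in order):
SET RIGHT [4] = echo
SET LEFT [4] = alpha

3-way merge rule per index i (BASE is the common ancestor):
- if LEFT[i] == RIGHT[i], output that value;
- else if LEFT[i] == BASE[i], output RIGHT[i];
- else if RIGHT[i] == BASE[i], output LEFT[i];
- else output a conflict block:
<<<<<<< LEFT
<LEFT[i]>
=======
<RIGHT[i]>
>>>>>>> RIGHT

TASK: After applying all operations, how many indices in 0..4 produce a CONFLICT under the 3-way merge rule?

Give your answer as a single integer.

Final LEFT:  [golf, alpha, hotel, echo, alpha]
Final RIGHT: [golf, alpha, hotel, echo, echo]
i=0: L=golf R=golf -> agree -> golf
i=1: L=alpha R=alpha -> agree -> alpha
i=2: L=hotel R=hotel -> agree -> hotel
i=3: L=echo R=echo -> agree -> echo
i=4: BASE=charlie L=alpha R=echo all differ -> CONFLICT
Conflict count: 1

Answer: 1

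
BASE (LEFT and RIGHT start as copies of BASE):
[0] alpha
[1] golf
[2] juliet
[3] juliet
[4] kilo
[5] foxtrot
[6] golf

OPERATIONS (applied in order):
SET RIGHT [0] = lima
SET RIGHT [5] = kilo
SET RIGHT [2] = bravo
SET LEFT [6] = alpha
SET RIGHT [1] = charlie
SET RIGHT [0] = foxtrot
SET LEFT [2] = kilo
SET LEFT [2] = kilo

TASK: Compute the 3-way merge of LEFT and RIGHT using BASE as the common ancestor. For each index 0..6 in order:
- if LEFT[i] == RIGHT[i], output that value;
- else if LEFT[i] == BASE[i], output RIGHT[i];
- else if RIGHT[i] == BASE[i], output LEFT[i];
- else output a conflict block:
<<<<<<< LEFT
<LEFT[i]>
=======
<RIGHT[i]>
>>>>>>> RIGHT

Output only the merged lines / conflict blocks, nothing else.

Final LEFT:  [alpha, golf, kilo, juliet, kilo, foxtrot, alpha]
Final RIGHT: [foxtrot, charlie, bravo, juliet, kilo, kilo, golf]
i=0: L=alpha=BASE, R=foxtrot -> take RIGHT -> foxtrot
i=1: L=golf=BASE, R=charlie -> take RIGHT -> charlie
i=2: BASE=juliet L=kilo R=bravo all differ -> CONFLICT
i=3: L=juliet R=juliet -> agree -> juliet
i=4: L=kilo R=kilo -> agree -> kilo
i=5: L=foxtrot=BASE, R=kilo -> take RIGHT -> kilo
i=6: L=alpha, R=golf=BASE -> take LEFT -> alpha

Answer: foxtrot
charlie
<<<<<<< LEFT
kilo
=======
bravo
>>>>>>> RIGHT
juliet
kilo
kilo
alpha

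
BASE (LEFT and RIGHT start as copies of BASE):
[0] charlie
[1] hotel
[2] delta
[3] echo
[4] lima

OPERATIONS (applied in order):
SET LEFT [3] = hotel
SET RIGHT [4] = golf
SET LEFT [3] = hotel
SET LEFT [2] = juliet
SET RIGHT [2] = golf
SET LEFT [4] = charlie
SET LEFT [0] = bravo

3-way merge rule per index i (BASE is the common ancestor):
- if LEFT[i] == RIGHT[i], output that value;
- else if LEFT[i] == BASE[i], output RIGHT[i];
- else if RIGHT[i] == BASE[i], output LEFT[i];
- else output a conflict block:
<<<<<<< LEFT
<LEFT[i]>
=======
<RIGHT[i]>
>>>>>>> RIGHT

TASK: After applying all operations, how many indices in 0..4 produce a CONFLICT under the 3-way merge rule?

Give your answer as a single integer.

Final LEFT:  [bravo, hotel, juliet, hotel, charlie]
Final RIGHT: [charlie, hotel, golf, echo, golf]
i=0: L=bravo, R=charlie=BASE -> take LEFT -> bravo
i=1: L=hotel R=hotel -> agree -> hotel
i=2: BASE=delta L=juliet R=golf all differ -> CONFLICT
i=3: L=hotel, R=echo=BASE -> take LEFT -> hotel
i=4: BASE=lima L=charlie R=golf all differ -> CONFLICT
Conflict count: 2

Answer: 2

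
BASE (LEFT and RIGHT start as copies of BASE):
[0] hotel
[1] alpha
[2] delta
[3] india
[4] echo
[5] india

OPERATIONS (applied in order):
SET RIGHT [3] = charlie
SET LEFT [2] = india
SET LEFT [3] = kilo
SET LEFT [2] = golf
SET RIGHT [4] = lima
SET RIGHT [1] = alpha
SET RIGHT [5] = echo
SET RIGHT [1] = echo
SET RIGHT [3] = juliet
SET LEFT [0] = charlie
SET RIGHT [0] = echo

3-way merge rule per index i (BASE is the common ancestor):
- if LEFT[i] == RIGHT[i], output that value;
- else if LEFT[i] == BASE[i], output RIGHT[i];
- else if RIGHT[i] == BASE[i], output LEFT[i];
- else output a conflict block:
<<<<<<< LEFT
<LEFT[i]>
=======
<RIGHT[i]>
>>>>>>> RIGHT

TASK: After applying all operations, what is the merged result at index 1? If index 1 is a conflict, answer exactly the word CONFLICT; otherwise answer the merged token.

Final LEFT:  [charlie, alpha, golf, kilo, echo, india]
Final RIGHT: [echo, echo, delta, juliet, lima, echo]
i=0: BASE=hotel L=charlie R=echo all differ -> CONFLICT
i=1: L=alpha=BASE, R=echo -> take RIGHT -> echo
i=2: L=golf, R=delta=BASE -> take LEFT -> golf
i=3: BASE=india L=kilo R=juliet all differ -> CONFLICT
i=4: L=echo=BASE, R=lima -> take RIGHT -> lima
i=5: L=india=BASE, R=echo -> take RIGHT -> echo
Index 1 -> echo

Answer: echo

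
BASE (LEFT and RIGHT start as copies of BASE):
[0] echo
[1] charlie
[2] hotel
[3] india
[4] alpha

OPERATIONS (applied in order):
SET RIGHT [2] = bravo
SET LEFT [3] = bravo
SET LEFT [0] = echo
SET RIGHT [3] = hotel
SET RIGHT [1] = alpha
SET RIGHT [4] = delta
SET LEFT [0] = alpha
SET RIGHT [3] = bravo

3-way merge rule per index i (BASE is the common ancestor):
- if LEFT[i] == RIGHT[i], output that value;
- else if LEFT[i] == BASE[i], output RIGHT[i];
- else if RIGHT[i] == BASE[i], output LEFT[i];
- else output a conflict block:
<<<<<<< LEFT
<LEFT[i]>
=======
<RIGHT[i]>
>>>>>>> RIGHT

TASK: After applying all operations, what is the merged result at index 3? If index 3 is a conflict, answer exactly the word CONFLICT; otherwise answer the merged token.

Final LEFT:  [alpha, charlie, hotel, bravo, alpha]
Final RIGHT: [echo, alpha, bravo, bravo, delta]
i=0: L=alpha, R=echo=BASE -> take LEFT -> alpha
i=1: L=charlie=BASE, R=alpha -> take RIGHT -> alpha
i=2: L=hotel=BASE, R=bravo -> take RIGHT -> bravo
i=3: L=bravo R=bravo -> agree -> bravo
i=4: L=alpha=BASE, R=delta -> take RIGHT -> delta
Index 3 -> bravo

Answer: bravo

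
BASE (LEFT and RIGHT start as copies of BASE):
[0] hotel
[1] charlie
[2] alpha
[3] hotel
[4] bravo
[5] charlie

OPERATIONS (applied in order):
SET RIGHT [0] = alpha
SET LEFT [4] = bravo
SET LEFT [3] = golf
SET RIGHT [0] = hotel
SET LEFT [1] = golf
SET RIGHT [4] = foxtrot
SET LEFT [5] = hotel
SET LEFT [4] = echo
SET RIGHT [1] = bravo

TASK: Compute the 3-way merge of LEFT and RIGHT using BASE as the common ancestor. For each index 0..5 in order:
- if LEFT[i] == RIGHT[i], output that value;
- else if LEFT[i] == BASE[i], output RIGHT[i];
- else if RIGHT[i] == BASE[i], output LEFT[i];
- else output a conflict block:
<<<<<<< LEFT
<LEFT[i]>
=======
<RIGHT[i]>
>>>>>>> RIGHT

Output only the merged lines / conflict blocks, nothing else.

Answer: hotel
<<<<<<< LEFT
golf
=======
bravo
>>>>>>> RIGHT
alpha
golf
<<<<<<< LEFT
echo
=======
foxtrot
>>>>>>> RIGHT
hotel

Derivation:
Final LEFT:  [hotel, golf, alpha, golf, echo, hotel]
Final RIGHT: [hotel, bravo, alpha, hotel, foxtrot, charlie]
i=0: L=hotel R=hotel -> agree -> hotel
i=1: BASE=charlie L=golf R=bravo all differ -> CONFLICT
i=2: L=alpha R=alpha -> agree -> alpha
i=3: L=golf, R=hotel=BASE -> take LEFT -> golf
i=4: BASE=bravo L=echo R=foxtrot all differ -> CONFLICT
i=5: L=hotel, R=charlie=BASE -> take LEFT -> hotel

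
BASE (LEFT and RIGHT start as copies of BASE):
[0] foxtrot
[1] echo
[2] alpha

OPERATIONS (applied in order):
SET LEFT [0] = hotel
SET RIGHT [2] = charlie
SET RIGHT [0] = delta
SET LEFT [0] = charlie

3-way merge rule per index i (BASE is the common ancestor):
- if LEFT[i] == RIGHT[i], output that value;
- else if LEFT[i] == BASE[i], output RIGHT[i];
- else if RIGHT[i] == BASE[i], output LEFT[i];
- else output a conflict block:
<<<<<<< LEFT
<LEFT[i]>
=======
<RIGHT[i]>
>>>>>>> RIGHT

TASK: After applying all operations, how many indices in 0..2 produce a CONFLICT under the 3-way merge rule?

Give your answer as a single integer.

Answer: 1

Derivation:
Final LEFT:  [charlie, echo, alpha]
Final RIGHT: [delta, echo, charlie]
i=0: BASE=foxtrot L=charlie R=delta all differ -> CONFLICT
i=1: L=echo R=echo -> agree -> echo
i=2: L=alpha=BASE, R=charlie -> take RIGHT -> charlie
Conflict count: 1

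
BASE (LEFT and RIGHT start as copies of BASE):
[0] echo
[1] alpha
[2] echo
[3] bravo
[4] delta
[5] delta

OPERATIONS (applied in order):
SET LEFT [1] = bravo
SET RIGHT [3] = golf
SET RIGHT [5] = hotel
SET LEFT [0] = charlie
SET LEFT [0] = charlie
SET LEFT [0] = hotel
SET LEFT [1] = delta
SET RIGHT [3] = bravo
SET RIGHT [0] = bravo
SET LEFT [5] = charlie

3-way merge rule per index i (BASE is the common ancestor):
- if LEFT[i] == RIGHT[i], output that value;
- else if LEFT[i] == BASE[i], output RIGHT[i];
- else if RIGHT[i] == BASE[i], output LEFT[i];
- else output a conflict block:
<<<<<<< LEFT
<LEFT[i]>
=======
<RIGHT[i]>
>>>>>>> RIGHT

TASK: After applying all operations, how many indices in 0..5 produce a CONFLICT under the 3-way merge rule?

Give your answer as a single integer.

Final LEFT:  [hotel, delta, echo, bravo, delta, charlie]
Final RIGHT: [bravo, alpha, echo, bravo, delta, hotel]
i=0: BASE=echo L=hotel R=bravo all differ -> CONFLICT
i=1: L=delta, R=alpha=BASE -> take LEFT -> delta
i=2: L=echo R=echo -> agree -> echo
i=3: L=bravo R=bravo -> agree -> bravo
i=4: L=delta R=delta -> agree -> delta
i=5: BASE=delta L=charlie R=hotel all differ -> CONFLICT
Conflict count: 2

Answer: 2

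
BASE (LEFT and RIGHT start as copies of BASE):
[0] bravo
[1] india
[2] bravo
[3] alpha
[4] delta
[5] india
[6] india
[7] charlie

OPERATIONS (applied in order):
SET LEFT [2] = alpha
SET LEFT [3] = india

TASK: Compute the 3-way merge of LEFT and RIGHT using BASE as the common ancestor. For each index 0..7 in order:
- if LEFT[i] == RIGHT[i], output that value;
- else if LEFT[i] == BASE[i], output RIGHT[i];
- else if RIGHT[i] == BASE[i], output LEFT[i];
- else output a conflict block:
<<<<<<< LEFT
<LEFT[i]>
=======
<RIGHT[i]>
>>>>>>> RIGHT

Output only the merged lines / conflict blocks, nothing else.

Final LEFT:  [bravo, india, alpha, india, delta, india, india, charlie]
Final RIGHT: [bravo, india, bravo, alpha, delta, india, india, charlie]
i=0: L=bravo R=bravo -> agree -> bravo
i=1: L=india R=india -> agree -> india
i=2: L=alpha, R=bravo=BASE -> take LEFT -> alpha
i=3: L=india, R=alpha=BASE -> take LEFT -> india
i=4: L=delta R=delta -> agree -> delta
i=5: L=india R=india -> agree -> india
i=6: L=india R=india -> agree -> india
i=7: L=charlie R=charlie -> agree -> charlie

Answer: bravo
india
alpha
india
delta
india
india
charlie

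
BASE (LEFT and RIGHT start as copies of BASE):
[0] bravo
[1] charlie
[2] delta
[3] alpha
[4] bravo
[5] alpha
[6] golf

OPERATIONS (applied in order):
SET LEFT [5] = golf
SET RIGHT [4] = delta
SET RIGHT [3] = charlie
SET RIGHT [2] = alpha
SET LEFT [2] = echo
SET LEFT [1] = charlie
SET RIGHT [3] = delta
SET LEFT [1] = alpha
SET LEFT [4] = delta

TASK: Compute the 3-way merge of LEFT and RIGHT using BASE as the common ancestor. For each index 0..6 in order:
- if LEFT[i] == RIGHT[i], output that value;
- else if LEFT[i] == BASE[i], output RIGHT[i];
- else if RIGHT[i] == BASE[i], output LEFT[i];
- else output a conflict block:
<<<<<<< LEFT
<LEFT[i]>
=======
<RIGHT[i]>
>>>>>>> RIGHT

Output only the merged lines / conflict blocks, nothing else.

Answer: bravo
alpha
<<<<<<< LEFT
echo
=======
alpha
>>>>>>> RIGHT
delta
delta
golf
golf

Derivation:
Final LEFT:  [bravo, alpha, echo, alpha, delta, golf, golf]
Final RIGHT: [bravo, charlie, alpha, delta, delta, alpha, golf]
i=0: L=bravo R=bravo -> agree -> bravo
i=1: L=alpha, R=charlie=BASE -> take LEFT -> alpha
i=2: BASE=delta L=echo R=alpha all differ -> CONFLICT
i=3: L=alpha=BASE, R=delta -> take RIGHT -> delta
i=4: L=delta R=delta -> agree -> delta
i=5: L=golf, R=alpha=BASE -> take LEFT -> golf
i=6: L=golf R=golf -> agree -> golf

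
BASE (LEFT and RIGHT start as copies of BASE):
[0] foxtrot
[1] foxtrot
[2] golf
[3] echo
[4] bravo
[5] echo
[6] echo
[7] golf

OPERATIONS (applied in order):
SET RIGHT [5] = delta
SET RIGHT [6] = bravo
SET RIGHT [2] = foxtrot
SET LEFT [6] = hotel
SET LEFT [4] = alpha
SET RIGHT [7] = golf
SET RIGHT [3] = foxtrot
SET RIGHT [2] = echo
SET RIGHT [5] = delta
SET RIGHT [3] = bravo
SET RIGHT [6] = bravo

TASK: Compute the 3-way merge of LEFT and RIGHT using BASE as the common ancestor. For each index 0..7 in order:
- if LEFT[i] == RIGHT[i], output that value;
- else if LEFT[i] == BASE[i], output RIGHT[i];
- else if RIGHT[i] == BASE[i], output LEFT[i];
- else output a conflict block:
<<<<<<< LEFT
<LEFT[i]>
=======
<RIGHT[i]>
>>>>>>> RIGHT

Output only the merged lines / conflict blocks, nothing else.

Answer: foxtrot
foxtrot
echo
bravo
alpha
delta
<<<<<<< LEFT
hotel
=======
bravo
>>>>>>> RIGHT
golf

Derivation:
Final LEFT:  [foxtrot, foxtrot, golf, echo, alpha, echo, hotel, golf]
Final RIGHT: [foxtrot, foxtrot, echo, bravo, bravo, delta, bravo, golf]
i=0: L=foxtrot R=foxtrot -> agree -> foxtrot
i=1: L=foxtrot R=foxtrot -> agree -> foxtrot
i=2: L=golf=BASE, R=echo -> take RIGHT -> echo
i=3: L=echo=BASE, R=bravo -> take RIGHT -> bravo
i=4: L=alpha, R=bravo=BASE -> take LEFT -> alpha
i=5: L=echo=BASE, R=delta -> take RIGHT -> delta
i=6: BASE=echo L=hotel R=bravo all differ -> CONFLICT
i=7: L=golf R=golf -> agree -> golf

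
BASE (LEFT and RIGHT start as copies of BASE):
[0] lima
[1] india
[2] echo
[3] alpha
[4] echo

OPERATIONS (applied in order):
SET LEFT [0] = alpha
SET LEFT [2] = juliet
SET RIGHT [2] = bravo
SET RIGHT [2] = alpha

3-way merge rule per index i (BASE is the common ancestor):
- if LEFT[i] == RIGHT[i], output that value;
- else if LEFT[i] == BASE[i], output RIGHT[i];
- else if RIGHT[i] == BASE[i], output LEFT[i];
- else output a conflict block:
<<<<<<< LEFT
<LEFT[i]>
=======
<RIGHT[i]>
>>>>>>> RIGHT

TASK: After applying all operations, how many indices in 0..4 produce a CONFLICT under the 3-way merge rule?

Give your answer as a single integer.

Final LEFT:  [alpha, india, juliet, alpha, echo]
Final RIGHT: [lima, india, alpha, alpha, echo]
i=0: L=alpha, R=lima=BASE -> take LEFT -> alpha
i=1: L=india R=india -> agree -> india
i=2: BASE=echo L=juliet R=alpha all differ -> CONFLICT
i=3: L=alpha R=alpha -> agree -> alpha
i=4: L=echo R=echo -> agree -> echo
Conflict count: 1

Answer: 1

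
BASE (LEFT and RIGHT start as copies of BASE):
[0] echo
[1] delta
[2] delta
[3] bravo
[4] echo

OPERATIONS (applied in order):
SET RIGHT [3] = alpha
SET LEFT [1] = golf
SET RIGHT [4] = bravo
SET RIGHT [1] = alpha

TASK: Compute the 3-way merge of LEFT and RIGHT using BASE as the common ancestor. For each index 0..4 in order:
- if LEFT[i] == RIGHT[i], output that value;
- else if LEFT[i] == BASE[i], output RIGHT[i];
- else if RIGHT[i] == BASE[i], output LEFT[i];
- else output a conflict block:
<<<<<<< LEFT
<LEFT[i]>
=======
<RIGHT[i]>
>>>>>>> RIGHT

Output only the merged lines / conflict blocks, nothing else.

Final LEFT:  [echo, golf, delta, bravo, echo]
Final RIGHT: [echo, alpha, delta, alpha, bravo]
i=0: L=echo R=echo -> agree -> echo
i=1: BASE=delta L=golf R=alpha all differ -> CONFLICT
i=2: L=delta R=delta -> agree -> delta
i=3: L=bravo=BASE, R=alpha -> take RIGHT -> alpha
i=4: L=echo=BASE, R=bravo -> take RIGHT -> bravo

Answer: echo
<<<<<<< LEFT
golf
=======
alpha
>>>>>>> RIGHT
delta
alpha
bravo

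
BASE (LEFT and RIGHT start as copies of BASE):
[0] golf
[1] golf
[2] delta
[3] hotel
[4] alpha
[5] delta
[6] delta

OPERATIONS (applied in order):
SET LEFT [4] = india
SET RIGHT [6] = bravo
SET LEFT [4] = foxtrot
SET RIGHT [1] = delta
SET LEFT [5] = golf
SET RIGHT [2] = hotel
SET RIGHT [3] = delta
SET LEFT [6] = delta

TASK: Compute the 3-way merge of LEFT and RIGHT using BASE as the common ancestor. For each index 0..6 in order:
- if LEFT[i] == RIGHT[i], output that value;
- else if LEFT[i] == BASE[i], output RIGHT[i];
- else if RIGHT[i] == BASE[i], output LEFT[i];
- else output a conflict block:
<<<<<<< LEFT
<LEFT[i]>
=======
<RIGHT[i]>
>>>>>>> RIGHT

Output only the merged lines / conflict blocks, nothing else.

Answer: golf
delta
hotel
delta
foxtrot
golf
bravo

Derivation:
Final LEFT:  [golf, golf, delta, hotel, foxtrot, golf, delta]
Final RIGHT: [golf, delta, hotel, delta, alpha, delta, bravo]
i=0: L=golf R=golf -> agree -> golf
i=1: L=golf=BASE, R=delta -> take RIGHT -> delta
i=2: L=delta=BASE, R=hotel -> take RIGHT -> hotel
i=3: L=hotel=BASE, R=delta -> take RIGHT -> delta
i=4: L=foxtrot, R=alpha=BASE -> take LEFT -> foxtrot
i=5: L=golf, R=delta=BASE -> take LEFT -> golf
i=6: L=delta=BASE, R=bravo -> take RIGHT -> bravo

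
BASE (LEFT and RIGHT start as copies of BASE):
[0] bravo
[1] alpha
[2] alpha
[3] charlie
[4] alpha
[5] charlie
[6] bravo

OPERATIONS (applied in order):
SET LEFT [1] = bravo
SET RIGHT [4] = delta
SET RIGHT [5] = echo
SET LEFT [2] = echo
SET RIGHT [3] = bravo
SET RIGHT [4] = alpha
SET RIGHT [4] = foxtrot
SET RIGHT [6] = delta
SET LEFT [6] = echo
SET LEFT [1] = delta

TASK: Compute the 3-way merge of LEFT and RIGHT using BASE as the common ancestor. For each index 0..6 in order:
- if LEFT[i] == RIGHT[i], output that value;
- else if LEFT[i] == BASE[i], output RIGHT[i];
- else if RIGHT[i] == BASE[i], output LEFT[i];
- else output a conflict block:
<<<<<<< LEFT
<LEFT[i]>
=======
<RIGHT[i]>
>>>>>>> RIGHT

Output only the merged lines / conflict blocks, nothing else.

Answer: bravo
delta
echo
bravo
foxtrot
echo
<<<<<<< LEFT
echo
=======
delta
>>>>>>> RIGHT

Derivation:
Final LEFT:  [bravo, delta, echo, charlie, alpha, charlie, echo]
Final RIGHT: [bravo, alpha, alpha, bravo, foxtrot, echo, delta]
i=0: L=bravo R=bravo -> agree -> bravo
i=1: L=delta, R=alpha=BASE -> take LEFT -> delta
i=2: L=echo, R=alpha=BASE -> take LEFT -> echo
i=3: L=charlie=BASE, R=bravo -> take RIGHT -> bravo
i=4: L=alpha=BASE, R=foxtrot -> take RIGHT -> foxtrot
i=5: L=charlie=BASE, R=echo -> take RIGHT -> echo
i=6: BASE=bravo L=echo R=delta all differ -> CONFLICT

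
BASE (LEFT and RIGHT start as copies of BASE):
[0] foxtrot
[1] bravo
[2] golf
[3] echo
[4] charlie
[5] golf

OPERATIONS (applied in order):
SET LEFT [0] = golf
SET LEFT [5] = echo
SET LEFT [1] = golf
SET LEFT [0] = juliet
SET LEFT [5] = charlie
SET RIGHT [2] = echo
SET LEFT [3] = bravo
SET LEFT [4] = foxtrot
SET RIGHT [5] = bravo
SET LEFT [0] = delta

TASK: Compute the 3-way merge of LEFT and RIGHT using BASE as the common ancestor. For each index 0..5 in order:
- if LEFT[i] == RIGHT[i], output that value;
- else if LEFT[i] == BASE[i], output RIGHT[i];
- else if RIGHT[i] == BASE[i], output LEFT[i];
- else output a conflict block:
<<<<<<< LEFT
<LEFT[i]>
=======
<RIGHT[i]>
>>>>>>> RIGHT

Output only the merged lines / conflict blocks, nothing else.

Final LEFT:  [delta, golf, golf, bravo, foxtrot, charlie]
Final RIGHT: [foxtrot, bravo, echo, echo, charlie, bravo]
i=0: L=delta, R=foxtrot=BASE -> take LEFT -> delta
i=1: L=golf, R=bravo=BASE -> take LEFT -> golf
i=2: L=golf=BASE, R=echo -> take RIGHT -> echo
i=3: L=bravo, R=echo=BASE -> take LEFT -> bravo
i=4: L=foxtrot, R=charlie=BASE -> take LEFT -> foxtrot
i=5: BASE=golf L=charlie R=bravo all differ -> CONFLICT

Answer: delta
golf
echo
bravo
foxtrot
<<<<<<< LEFT
charlie
=======
bravo
>>>>>>> RIGHT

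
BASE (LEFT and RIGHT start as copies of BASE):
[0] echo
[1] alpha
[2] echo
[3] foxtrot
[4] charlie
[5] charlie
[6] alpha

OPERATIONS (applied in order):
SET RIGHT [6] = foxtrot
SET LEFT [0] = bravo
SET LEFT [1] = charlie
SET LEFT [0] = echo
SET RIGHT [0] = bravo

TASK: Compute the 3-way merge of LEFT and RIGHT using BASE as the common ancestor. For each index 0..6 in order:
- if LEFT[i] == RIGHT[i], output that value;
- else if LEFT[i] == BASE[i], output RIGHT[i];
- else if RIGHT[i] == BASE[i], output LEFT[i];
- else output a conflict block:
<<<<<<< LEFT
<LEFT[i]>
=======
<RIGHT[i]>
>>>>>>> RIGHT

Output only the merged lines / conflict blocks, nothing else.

Answer: bravo
charlie
echo
foxtrot
charlie
charlie
foxtrot

Derivation:
Final LEFT:  [echo, charlie, echo, foxtrot, charlie, charlie, alpha]
Final RIGHT: [bravo, alpha, echo, foxtrot, charlie, charlie, foxtrot]
i=0: L=echo=BASE, R=bravo -> take RIGHT -> bravo
i=1: L=charlie, R=alpha=BASE -> take LEFT -> charlie
i=2: L=echo R=echo -> agree -> echo
i=3: L=foxtrot R=foxtrot -> agree -> foxtrot
i=4: L=charlie R=charlie -> agree -> charlie
i=5: L=charlie R=charlie -> agree -> charlie
i=6: L=alpha=BASE, R=foxtrot -> take RIGHT -> foxtrot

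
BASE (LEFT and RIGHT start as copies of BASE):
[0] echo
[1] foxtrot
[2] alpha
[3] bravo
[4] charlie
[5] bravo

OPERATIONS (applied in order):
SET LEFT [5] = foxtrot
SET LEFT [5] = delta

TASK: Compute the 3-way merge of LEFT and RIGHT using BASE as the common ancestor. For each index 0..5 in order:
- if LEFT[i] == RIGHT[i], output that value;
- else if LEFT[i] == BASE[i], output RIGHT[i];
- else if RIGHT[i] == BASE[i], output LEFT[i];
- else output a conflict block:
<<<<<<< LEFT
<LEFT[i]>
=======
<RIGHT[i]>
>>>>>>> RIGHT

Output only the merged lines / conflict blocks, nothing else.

Answer: echo
foxtrot
alpha
bravo
charlie
delta

Derivation:
Final LEFT:  [echo, foxtrot, alpha, bravo, charlie, delta]
Final RIGHT: [echo, foxtrot, alpha, bravo, charlie, bravo]
i=0: L=echo R=echo -> agree -> echo
i=1: L=foxtrot R=foxtrot -> agree -> foxtrot
i=2: L=alpha R=alpha -> agree -> alpha
i=3: L=bravo R=bravo -> agree -> bravo
i=4: L=charlie R=charlie -> agree -> charlie
i=5: L=delta, R=bravo=BASE -> take LEFT -> delta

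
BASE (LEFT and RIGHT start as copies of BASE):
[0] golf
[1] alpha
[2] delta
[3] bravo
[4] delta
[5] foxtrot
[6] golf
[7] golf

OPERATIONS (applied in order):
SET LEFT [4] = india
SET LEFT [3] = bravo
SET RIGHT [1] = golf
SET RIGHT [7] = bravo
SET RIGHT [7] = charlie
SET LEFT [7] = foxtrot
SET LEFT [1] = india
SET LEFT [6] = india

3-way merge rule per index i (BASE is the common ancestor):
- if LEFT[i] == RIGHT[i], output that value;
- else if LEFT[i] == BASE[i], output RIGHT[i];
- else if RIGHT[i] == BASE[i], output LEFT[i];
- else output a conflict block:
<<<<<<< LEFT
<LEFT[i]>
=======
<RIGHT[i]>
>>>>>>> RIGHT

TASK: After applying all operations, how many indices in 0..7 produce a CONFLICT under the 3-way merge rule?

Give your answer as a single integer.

Final LEFT:  [golf, india, delta, bravo, india, foxtrot, india, foxtrot]
Final RIGHT: [golf, golf, delta, bravo, delta, foxtrot, golf, charlie]
i=0: L=golf R=golf -> agree -> golf
i=1: BASE=alpha L=india R=golf all differ -> CONFLICT
i=2: L=delta R=delta -> agree -> delta
i=3: L=bravo R=bravo -> agree -> bravo
i=4: L=india, R=delta=BASE -> take LEFT -> india
i=5: L=foxtrot R=foxtrot -> agree -> foxtrot
i=6: L=india, R=golf=BASE -> take LEFT -> india
i=7: BASE=golf L=foxtrot R=charlie all differ -> CONFLICT
Conflict count: 2

Answer: 2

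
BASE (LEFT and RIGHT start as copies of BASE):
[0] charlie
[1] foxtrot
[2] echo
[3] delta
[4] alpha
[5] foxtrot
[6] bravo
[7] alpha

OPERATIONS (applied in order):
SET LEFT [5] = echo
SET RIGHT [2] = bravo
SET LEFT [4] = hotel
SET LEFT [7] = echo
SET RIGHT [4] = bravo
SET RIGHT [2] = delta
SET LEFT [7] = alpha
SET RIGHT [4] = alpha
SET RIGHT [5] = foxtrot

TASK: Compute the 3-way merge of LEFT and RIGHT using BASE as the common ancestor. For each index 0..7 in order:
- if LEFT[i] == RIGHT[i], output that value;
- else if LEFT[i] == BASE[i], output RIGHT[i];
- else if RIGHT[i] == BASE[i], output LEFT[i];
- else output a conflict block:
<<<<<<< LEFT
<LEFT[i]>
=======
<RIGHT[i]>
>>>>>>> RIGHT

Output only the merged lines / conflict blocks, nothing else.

Final LEFT:  [charlie, foxtrot, echo, delta, hotel, echo, bravo, alpha]
Final RIGHT: [charlie, foxtrot, delta, delta, alpha, foxtrot, bravo, alpha]
i=0: L=charlie R=charlie -> agree -> charlie
i=1: L=foxtrot R=foxtrot -> agree -> foxtrot
i=2: L=echo=BASE, R=delta -> take RIGHT -> delta
i=3: L=delta R=delta -> agree -> delta
i=4: L=hotel, R=alpha=BASE -> take LEFT -> hotel
i=5: L=echo, R=foxtrot=BASE -> take LEFT -> echo
i=6: L=bravo R=bravo -> agree -> bravo
i=7: L=alpha R=alpha -> agree -> alpha

Answer: charlie
foxtrot
delta
delta
hotel
echo
bravo
alpha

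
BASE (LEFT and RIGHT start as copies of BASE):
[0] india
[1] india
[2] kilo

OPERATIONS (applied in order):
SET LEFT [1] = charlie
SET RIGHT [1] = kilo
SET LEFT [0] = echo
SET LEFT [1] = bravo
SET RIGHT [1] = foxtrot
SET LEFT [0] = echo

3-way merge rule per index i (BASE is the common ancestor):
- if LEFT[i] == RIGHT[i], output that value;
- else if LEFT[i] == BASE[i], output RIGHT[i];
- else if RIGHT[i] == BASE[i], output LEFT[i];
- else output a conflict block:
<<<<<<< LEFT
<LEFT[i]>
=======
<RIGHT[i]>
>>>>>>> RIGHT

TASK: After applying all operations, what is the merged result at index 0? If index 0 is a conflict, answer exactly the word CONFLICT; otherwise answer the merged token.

Final LEFT:  [echo, bravo, kilo]
Final RIGHT: [india, foxtrot, kilo]
i=0: L=echo, R=india=BASE -> take LEFT -> echo
i=1: BASE=india L=bravo R=foxtrot all differ -> CONFLICT
i=2: L=kilo R=kilo -> agree -> kilo
Index 0 -> echo

Answer: echo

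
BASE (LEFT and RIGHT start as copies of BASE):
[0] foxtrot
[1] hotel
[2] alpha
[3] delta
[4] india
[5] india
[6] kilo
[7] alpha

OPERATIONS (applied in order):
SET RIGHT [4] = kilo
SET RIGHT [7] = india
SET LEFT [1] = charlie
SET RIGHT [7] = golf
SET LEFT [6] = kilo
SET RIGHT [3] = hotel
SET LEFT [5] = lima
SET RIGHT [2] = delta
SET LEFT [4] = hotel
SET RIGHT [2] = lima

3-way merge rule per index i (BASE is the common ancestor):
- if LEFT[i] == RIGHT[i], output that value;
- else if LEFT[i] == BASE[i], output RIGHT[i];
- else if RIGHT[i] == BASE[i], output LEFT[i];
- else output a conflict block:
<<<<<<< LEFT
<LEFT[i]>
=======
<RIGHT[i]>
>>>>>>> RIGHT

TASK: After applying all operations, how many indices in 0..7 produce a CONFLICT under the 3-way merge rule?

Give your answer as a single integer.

Answer: 1

Derivation:
Final LEFT:  [foxtrot, charlie, alpha, delta, hotel, lima, kilo, alpha]
Final RIGHT: [foxtrot, hotel, lima, hotel, kilo, india, kilo, golf]
i=0: L=foxtrot R=foxtrot -> agree -> foxtrot
i=1: L=charlie, R=hotel=BASE -> take LEFT -> charlie
i=2: L=alpha=BASE, R=lima -> take RIGHT -> lima
i=3: L=delta=BASE, R=hotel -> take RIGHT -> hotel
i=4: BASE=india L=hotel R=kilo all differ -> CONFLICT
i=5: L=lima, R=india=BASE -> take LEFT -> lima
i=6: L=kilo R=kilo -> agree -> kilo
i=7: L=alpha=BASE, R=golf -> take RIGHT -> golf
Conflict count: 1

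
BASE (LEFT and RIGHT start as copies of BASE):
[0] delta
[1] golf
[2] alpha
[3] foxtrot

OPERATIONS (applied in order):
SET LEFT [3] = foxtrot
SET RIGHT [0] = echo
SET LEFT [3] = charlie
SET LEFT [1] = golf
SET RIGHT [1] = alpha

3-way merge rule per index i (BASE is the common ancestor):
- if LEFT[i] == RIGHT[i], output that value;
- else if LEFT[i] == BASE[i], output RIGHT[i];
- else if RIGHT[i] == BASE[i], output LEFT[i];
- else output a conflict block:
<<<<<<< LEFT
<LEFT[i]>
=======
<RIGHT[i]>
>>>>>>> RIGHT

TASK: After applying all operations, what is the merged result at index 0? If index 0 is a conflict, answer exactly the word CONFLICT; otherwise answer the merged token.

Answer: echo

Derivation:
Final LEFT:  [delta, golf, alpha, charlie]
Final RIGHT: [echo, alpha, alpha, foxtrot]
i=0: L=delta=BASE, R=echo -> take RIGHT -> echo
i=1: L=golf=BASE, R=alpha -> take RIGHT -> alpha
i=2: L=alpha R=alpha -> agree -> alpha
i=3: L=charlie, R=foxtrot=BASE -> take LEFT -> charlie
Index 0 -> echo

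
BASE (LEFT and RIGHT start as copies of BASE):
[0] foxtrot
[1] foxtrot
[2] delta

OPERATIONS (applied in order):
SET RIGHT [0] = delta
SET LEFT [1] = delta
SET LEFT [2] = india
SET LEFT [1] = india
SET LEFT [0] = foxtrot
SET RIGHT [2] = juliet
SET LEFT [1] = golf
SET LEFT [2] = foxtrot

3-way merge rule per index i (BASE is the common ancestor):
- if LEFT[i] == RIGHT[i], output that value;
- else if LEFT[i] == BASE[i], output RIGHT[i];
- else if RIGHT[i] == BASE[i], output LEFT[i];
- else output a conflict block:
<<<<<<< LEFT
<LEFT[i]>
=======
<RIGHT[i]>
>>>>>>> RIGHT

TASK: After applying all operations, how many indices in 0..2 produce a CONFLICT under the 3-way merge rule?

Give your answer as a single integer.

Final LEFT:  [foxtrot, golf, foxtrot]
Final RIGHT: [delta, foxtrot, juliet]
i=0: L=foxtrot=BASE, R=delta -> take RIGHT -> delta
i=1: L=golf, R=foxtrot=BASE -> take LEFT -> golf
i=2: BASE=delta L=foxtrot R=juliet all differ -> CONFLICT
Conflict count: 1

Answer: 1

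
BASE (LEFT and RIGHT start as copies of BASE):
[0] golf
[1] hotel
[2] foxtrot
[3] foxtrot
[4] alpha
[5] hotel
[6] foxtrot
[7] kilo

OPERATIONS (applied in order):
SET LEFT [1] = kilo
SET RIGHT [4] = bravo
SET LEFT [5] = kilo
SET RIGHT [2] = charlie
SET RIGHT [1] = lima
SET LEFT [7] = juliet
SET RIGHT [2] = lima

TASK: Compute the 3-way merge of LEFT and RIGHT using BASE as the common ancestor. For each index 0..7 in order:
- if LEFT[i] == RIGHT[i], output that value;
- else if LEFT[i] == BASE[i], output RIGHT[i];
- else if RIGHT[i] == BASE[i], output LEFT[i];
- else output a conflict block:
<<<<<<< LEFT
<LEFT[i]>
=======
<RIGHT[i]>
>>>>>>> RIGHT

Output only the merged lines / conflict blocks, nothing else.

Final LEFT:  [golf, kilo, foxtrot, foxtrot, alpha, kilo, foxtrot, juliet]
Final RIGHT: [golf, lima, lima, foxtrot, bravo, hotel, foxtrot, kilo]
i=0: L=golf R=golf -> agree -> golf
i=1: BASE=hotel L=kilo R=lima all differ -> CONFLICT
i=2: L=foxtrot=BASE, R=lima -> take RIGHT -> lima
i=3: L=foxtrot R=foxtrot -> agree -> foxtrot
i=4: L=alpha=BASE, R=bravo -> take RIGHT -> bravo
i=5: L=kilo, R=hotel=BASE -> take LEFT -> kilo
i=6: L=foxtrot R=foxtrot -> agree -> foxtrot
i=7: L=juliet, R=kilo=BASE -> take LEFT -> juliet

Answer: golf
<<<<<<< LEFT
kilo
=======
lima
>>>>>>> RIGHT
lima
foxtrot
bravo
kilo
foxtrot
juliet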